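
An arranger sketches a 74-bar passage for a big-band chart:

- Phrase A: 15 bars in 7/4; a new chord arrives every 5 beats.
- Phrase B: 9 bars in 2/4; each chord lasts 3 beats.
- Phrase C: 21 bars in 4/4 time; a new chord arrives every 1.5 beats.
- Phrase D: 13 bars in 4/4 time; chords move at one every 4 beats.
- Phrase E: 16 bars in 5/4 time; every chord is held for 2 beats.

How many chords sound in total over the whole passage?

A has 105 beats and chords last 5 each, so 21 chords.
B has 18 beats and chords last 3 each, so 6 chords.
C has 84 beats and chords last 1.5 each, so 56 chords.
D has 52 beats and chords last 4 each, so 13 chords.
E has 80 beats and chords last 2 each, so 40 chords.
Total: 21 + 6 + 56 + 13 + 40 = 136.

136 chords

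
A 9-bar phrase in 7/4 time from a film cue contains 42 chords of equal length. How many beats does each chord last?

1.5 beats

9 bars × 7 beats/bar = 63 beats total.
63 beats ÷ 42 chords = 1.5 beats per chord.
(That is a dotted quarter note.)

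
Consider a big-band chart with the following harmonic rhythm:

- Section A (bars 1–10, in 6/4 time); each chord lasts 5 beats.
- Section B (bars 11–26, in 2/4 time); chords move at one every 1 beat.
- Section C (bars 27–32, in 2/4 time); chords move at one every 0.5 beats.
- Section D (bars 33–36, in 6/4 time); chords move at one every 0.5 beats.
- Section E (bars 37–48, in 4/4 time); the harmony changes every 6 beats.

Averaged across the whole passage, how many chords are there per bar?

31/12 chords per bar

A: 10 × 6 = 60 beats ÷ 5 = 12 chords.
B: 16 × 2 = 32 beats ÷ 1 = 32 chords.
C: 6 × 2 = 12 beats ÷ 0.5 = 24 chords.
D: 4 × 6 = 24 beats ÷ 0.5 = 48 chords.
E: 12 × 4 = 48 beats ÷ 6 = 8 chords.
Overall: 124 chords over 48 bars → 124/48 = 31/12 chords per bar.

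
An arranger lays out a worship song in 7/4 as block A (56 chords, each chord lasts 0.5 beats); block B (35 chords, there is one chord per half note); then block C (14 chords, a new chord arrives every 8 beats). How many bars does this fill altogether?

A: 56 × 0.5 = 28 beats = 4 bars.
B: 35 × 2 = 70 beats = 10 bars.
C: 14 × 8 = 112 beats = 16 bars.
Total: 4 + 10 + 16 = 30 bars.

30 bars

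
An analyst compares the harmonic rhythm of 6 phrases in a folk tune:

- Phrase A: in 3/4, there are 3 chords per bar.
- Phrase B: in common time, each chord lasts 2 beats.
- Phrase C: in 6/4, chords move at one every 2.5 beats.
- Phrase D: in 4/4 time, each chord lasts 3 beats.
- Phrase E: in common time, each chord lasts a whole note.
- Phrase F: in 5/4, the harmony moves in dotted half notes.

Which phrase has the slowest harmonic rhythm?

A: each chord is 1 beat in 3/4, so 3 per bar.
B: each chord is 2 beats in 4/4, so 2 per bar.
C: each chord is 2.5 beats in 6/4, so 2.4 per bar.
D: each chord is 3 beats in 4/4, so 4/3 per bar.
E: each chord is 4 beats in 4/4, so 1 per bar.
F: each chord is 3 beats in 5/4, so 5/3 per bar.
Slowest is E at 1 chords/bar.

Phrase E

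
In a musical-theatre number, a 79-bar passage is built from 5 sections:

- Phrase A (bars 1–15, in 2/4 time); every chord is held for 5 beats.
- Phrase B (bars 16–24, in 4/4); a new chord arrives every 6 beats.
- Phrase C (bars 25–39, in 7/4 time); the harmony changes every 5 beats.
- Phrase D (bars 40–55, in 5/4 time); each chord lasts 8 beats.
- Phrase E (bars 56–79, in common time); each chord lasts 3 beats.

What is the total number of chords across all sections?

A: 15 bars × 2 beats = 30 beats; 5 beats/chord → 6 chords.
B: 9 bars × 4 beats = 36 beats; 6 beats/chord → 6 chords.
C: 15 bars × 7 beats = 105 beats; 5 beats/chord → 21 chords.
D: 16 bars × 5 beats = 80 beats; 8 beats/chord → 10 chords.
E: 24 bars × 4 beats = 96 beats; 3 beats/chord → 32 chords.
Total: 6 + 6 + 21 + 10 + 32 = 75.

75 chords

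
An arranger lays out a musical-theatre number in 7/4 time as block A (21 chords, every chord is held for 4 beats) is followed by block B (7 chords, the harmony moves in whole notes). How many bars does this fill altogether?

16 bars

A: 21 × 4 = 84 beats = 12 bars.
B: 7 × 4 = 28 beats = 4 bars.
Total: 12 + 4 = 16 bars.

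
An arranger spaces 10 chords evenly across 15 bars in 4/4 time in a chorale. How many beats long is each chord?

15 bars × 4 beats/bar = 60 beats total.
60 beats ÷ 10 chords = 6 beats per chord.

6 beats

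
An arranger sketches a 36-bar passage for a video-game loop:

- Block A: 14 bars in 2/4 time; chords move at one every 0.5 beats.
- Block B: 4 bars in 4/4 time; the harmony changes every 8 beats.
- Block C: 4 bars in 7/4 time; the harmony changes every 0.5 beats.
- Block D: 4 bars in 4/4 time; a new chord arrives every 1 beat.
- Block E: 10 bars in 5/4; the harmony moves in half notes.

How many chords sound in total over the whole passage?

A has 28 beats and chords last 0.5 each, so 56 chords.
B has 16 beats and chords last 8 each, so 2 chords.
C has 28 beats and chords last 0.5 each, so 56 chords.
D has 16 beats and chords last 1 each, so 16 chords.
E has 50 beats and chords last 2 each, so 25 chords.
Total: 56 + 2 + 56 + 16 + 25 = 155.

155 chords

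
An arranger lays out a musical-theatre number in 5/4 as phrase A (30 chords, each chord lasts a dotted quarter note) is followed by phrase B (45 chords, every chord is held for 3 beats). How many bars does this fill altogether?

36 bars

A: 30 × 1.5 = 45 beats = 9 bars.
B: 45 × 3 = 135 beats = 27 bars.
Total: 9 + 27 = 36 bars.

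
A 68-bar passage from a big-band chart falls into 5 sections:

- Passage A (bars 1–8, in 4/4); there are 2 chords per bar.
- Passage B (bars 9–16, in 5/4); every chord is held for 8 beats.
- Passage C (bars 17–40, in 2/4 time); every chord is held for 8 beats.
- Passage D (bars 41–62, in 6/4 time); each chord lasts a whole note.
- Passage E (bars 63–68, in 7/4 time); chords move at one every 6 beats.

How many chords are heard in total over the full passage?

A: 8 bars × 4 beats = 32 beats; 2 beats/chord → 16 chords.
B: 8 bars × 5 beats = 40 beats; 8 beats/chord → 5 chords.
C: 24 bars × 2 beats = 48 beats; 8 beats/chord → 6 chords.
D: 22 bars × 6 beats = 132 beats; 4 beats/chord → 33 chords.
E: 6 bars × 7 beats = 42 beats; 6 beats/chord → 7 chords.
Total: 16 + 5 + 6 + 33 + 7 = 67.

67 chords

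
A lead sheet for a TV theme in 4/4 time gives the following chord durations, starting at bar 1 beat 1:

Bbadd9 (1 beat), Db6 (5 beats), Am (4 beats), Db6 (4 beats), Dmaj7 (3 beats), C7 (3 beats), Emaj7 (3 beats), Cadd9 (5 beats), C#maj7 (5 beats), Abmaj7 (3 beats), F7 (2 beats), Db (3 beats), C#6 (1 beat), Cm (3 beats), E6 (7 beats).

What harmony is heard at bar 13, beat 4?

Beat 4 of bar 13 is beat (13−1)×4 + 4 = 52 overall.
Running totals: Bbadd9 ends at 1, Db6 ends at 6, Am ends at 10, Db6 ends at 14, Dmaj7 ends at 17, C7 ends at 20, Emaj7 ends at 23, Cadd9 ends at 28, C#maj7 ends at 33, Abmaj7 ends at 36, F7 ends at 38, Db ends at 41, C#6 ends at 42, Cm ends at 45, E6 ends at 52.
Beat 52 falls within E6.

E6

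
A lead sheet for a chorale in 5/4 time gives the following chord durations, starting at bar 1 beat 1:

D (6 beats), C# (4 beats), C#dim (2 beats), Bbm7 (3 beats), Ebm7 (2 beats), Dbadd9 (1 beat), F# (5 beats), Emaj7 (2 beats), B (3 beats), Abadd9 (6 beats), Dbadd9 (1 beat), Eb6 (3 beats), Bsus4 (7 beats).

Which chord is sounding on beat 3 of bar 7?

Beat 3 of bar 7 is beat (7−1)×5 + 3 = 33 overall.
Running totals: D ends at 6, C# ends at 10, C#dim ends at 12, Bbm7 ends at 15, Ebm7 ends at 17, Dbadd9 ends at 18, F# ends at 23, Emaj7 ends at 25, B ends at 28, Abadd9 ends at 34.
Beat 33 falls within Abadd9.

Abadd9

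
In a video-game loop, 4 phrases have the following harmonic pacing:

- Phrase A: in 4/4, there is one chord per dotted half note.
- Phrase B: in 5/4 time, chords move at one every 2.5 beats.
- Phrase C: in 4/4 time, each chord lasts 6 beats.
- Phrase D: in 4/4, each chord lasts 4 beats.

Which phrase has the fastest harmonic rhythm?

A: each chord is 3 beats in 4/4, so 4/3 per bar.
B: each chord is 2.5 beats in 5/4, so 2 per bar.
C: each chord is 6 beats in 4/4, so 2/3 per bar.
D: each chord is 4 beats in 4/4, so 1 per bar.
Fastest is B at 2 chords/bar.

Phrase B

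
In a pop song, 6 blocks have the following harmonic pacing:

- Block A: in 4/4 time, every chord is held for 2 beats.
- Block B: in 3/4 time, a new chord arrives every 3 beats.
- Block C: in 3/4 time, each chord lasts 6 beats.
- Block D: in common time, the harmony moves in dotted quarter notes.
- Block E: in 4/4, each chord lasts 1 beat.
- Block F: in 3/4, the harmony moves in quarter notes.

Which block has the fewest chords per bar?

A: each chord is 2 beats in 4/4, so 2 per bar.
B: each chord is 3 beats in 3/4, so 1 per bar.
C: each chord is 6 beats in 3/4, so 0.5 per bar.
D: each chord is 1.5 beats in 4/4, so 8/3 per bar.
E: each chord is 1 beat in 4/4, so 4 per bar.
F: each chord is 1 beat in 3/4, so 3 per bar.
Slowest is C at 0.5 chords/bar.

Block C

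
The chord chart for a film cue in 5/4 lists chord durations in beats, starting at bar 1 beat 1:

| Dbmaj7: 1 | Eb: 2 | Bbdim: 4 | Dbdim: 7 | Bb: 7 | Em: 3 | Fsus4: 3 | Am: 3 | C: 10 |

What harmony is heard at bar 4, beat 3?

Bb

Beat 3 of bar 4 is beat (4−1)×5 + 3 = 18 overall.
Running totals: Dbmaj7 ends at 1, Eb ends at 3, Bbdim ends at 7, Dbdim ends at 14, Bb ends at 21.
Beat 18 falls within Bb.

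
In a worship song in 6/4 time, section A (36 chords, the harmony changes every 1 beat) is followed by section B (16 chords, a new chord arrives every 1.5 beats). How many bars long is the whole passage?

10 bars

A: 36 × 1 = 36 beats = 6 bars.
B: 16 × 1.5 = 24 beats = 4 bars.
Total: 6 + 4 = 10 bars.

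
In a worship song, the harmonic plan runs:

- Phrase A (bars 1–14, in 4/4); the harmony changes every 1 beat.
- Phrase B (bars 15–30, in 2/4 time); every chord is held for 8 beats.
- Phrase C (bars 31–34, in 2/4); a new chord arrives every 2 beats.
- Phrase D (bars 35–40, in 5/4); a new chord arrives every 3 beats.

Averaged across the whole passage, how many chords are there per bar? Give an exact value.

1.85 chords per bar

A: 14 bars of 4 beats is 56 beats; at 1 beat each that's 56 chords.
B: 16 bars of 2 beats is 32 beats; at 8 beats each that's 4 chords.
C: 4 bars of 2 beats is 8 beats; at 2 beats each that's 4 chords.
D: 6 bars of 5 beats is 30 beats; at 3 beats each that's 10 chords.
Overall: 74 chords over 40 bars → 74/40 = 1.85 chords per bar.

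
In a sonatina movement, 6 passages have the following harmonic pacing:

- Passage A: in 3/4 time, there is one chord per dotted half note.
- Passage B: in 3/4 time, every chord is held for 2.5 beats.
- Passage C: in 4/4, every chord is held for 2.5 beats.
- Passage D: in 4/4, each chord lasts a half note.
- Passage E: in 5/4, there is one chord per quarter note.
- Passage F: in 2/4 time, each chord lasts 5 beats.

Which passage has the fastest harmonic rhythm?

A: each chord is 3 beats in 3/4, so 1 per bar.
B: each chord is 2.5 beats in 3/4, so 1.2 per bar.
C: each chord is 2.5 beats in 4/4, so 1.6 per bar.
D: each chord is 2 beats in 4/4, so 2 per bar.
E: each chord is 1 beat in 5/4, so 5 per bar.
F: each chord is 5 beats in 2/4, so 0.4 per bar.
Fastest is E at 5 chords/bar.

Passage E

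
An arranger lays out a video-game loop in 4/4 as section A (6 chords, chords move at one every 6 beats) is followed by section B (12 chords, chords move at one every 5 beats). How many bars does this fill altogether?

24 bars

A: 6 × 6 = 36 beats = 9 bars.
B: 12 × 5 = 60 beats = 15 bars.
Total: 9 + 15 = 24 bars.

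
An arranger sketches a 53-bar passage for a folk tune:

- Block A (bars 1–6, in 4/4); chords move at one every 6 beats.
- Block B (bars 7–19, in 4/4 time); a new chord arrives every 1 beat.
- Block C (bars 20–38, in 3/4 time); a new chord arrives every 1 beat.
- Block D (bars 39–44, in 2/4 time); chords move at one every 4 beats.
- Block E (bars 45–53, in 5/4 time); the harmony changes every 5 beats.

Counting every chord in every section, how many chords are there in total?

A has 24 beats and chords last 6 each, so 4 chords.
B has 52 beats and chords last 1 each, so 52 chords.
C has 57 beats and chords last 1 each, so 57 chords.
D has 12 beats and chords last 4 each, so 3 chords.
E has 45 beats and chords last 5 each, so 9 chords.
Total: 4 + 52 + 57 + 3 + 9 = 125.

125 chords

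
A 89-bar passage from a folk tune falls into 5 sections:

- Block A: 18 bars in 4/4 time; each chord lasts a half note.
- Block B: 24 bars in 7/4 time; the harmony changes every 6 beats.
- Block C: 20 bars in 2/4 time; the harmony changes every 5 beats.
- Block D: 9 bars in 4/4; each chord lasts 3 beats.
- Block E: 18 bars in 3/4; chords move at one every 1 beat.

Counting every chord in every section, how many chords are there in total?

A: 18 bars × 4 beats = 72 beats; 2 beats/chord → 36 chords.
B: 24 bars × 7 beats = 168 beats; 6 beats/chord → 28 chords.
C: 20 bars × 2 beats = 40 beats; 5 beats/chord → 8 chords.
D: 9 bars × 4 beats = 36 beats; 3 beats/chord → 12 chords.
E: 18 bars × 3 beats = 54 beats; 1 beat/chord → 54 chords.
Total: 36 + 28 + 8 + 12 + 54 = 138.

138 chords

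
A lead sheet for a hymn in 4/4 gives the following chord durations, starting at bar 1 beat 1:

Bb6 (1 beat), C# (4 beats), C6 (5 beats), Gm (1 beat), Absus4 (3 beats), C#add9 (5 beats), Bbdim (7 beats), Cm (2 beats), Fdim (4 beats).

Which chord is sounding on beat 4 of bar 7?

Beat 4 of bar 7 is beat (7−1)×4 + 4 = 28 overall.
Running totals: Bb6 ends at 1, C# ends at 5, C6 ends at 10, Gm ends at 11, Absus4 ends at 14, C#add9 ends at 19, Bbdim ends at 26, Cm ends at 28.
Beat 28 falls within Cm.

Cm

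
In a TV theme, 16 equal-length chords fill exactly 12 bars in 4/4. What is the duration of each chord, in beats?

12 bars × 4 beats/bar = 48 beats total.
48 beats ÷ 16 chords = 3 beats per chord.
(That is a dotted half note.)

3 beats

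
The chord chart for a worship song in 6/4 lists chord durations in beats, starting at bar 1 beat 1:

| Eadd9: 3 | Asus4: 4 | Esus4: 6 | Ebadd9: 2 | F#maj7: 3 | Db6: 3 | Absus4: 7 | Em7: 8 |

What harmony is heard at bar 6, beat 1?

Em7

Beat 1 of bar 6 is beat (6−1)×6 + 1 = 31 overall.
Running totals: Eadd9 ends at 3, Asus4 ends at 7, Esus4 ends at 13, Ebadd9 ends at 15, F#maj7 ends at 18, Db6 ends at 21, Absus4 ends at 28, Em7 ends at 36.
Beat 31 falls within Em7.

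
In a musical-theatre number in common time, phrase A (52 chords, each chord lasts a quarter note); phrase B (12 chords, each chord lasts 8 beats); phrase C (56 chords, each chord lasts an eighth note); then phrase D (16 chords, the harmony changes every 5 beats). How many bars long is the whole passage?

64 bars

A: 52 × 1 = 52 beats = 13 bars.
B: 12 × 8 = 96 beats = 24 bars.
C: 56 × 0.5 = 28 beats = 7 bars.
D: 16 × 5 = 80 beats = 20 bars.
Total: 13 + 24 + 7 + 20 = 64 bars.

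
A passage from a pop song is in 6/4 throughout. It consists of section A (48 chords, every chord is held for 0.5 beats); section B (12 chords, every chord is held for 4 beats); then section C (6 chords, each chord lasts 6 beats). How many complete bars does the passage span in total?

18 bars

A: 48 × 0.5 = 24 beats = 4 bars.
B: 12 × 4 = 48 beats = 8 bars.
C: 6 × 6 = 36 beats = 6 bars.
Total: 4 + 8 + 6 = 18 bars.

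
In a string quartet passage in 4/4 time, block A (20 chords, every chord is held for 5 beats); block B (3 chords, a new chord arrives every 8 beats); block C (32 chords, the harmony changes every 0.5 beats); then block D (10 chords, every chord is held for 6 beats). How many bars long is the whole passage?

A: 20 × 5 = 100 beats = 25 bars.
B: 3 × 8 = 24 beats = 6 bars.
C: 32 × 0.5 = 16 beats = 4 bars.
D: 10 × 6 = 60 beats = 15 bars.
Total: 25 + 6 + 4 + 15 = 50 bars.

50 bars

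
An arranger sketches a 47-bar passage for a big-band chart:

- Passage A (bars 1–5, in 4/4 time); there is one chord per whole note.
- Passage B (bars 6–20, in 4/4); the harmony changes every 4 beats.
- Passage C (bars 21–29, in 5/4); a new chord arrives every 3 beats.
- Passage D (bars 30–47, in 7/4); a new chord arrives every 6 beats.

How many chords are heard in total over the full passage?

A: 5 bars × 4 beats = 20 beats; 4 beats/chord → 5 chords.
B: 15 bars × 4 beats = 60 beats; 4 beats/chord → 15 chords.
C: 9 bars × 5 beats = 45 beats; 3 beats/chord → 15 chords.
D: 18 bars × 7 beats = 126 beats; 6 beats/chord → 21 chords.
Total: 5 + 15 + 15 + 21 = 56.

56 chords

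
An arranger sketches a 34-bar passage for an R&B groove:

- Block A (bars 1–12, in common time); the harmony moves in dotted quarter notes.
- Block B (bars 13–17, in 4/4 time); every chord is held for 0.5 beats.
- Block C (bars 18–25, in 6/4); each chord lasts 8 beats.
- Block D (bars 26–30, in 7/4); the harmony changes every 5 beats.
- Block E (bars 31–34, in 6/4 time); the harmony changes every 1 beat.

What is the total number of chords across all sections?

109 chords

A: 12 bars × 4 beats = 48 beats; 1.5 beats/chord → 32 chords.
B: 5 bars × 4 beats = 20 beats; 0.5 beats/chord → 40 chords.
C: 8 bars × 6 beats = 48 beats; 8 beats/chord → 6 chords.
D: 5 bars × 7 beats = 35 beats; 5 beats/chord → 7 chords.
E: 4 bars × 6 beats = 24 beats; 1 beat/chord → 24 chords.
Total: 32 + 40 + 6 + 7 + 24 = 109.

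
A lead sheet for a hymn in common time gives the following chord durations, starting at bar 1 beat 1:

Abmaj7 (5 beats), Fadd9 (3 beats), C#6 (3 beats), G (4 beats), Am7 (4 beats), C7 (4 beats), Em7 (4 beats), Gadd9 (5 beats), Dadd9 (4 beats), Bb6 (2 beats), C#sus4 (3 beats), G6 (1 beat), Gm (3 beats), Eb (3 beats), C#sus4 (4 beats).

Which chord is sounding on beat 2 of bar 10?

Beat 2 of bar 10 is beat (10−1)×4 + 2 = 38 overall.
Running totals: Abmaj7 ends at 5, Fadd9 ends at 8, C#6 ends at 11, G ends at 15, Am7 ends at 19, C7 ends at 23, Em7 ends at 27, Gadd9 ends at 32, Dadd9 ends at 36, Bb6 ends at 38.
Beat 38 falls within Bb6.

Bb6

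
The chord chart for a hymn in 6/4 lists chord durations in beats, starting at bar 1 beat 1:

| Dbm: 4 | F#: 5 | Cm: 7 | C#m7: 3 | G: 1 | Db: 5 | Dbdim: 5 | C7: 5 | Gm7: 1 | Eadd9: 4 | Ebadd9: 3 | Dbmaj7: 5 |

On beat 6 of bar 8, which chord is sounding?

Dbmaj7

Beat 6 of bar 8 is beat (8−1)×6 + 6 = 48 overall.
Running totals: Dbm ends at 4, F# ends at 9, Cm ends at 16, C#m7 ends at 19, G ends at 20, Db ends at 25, Dbdim ends at 30, C7 ends at 35, Gm7 ends at 36, Eadd9 ends at 40, Ebadd9 ends at 43, Dbmaj7 ends at 48.
Beat 48 falls within Dbmaj7.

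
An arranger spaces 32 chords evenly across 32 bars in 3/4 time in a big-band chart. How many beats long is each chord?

3 beats

32 bars × 3 beats/bar = 96 beats total.
96 beats ÷ 32 chords = 3 beats per chord.
(That is a dotted half note.)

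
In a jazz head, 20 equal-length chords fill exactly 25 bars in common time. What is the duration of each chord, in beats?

5 beats

25 bars × 4 beats/bar = 100 beats total.
100 beats ÷ 20 chords = 5 beats per chord.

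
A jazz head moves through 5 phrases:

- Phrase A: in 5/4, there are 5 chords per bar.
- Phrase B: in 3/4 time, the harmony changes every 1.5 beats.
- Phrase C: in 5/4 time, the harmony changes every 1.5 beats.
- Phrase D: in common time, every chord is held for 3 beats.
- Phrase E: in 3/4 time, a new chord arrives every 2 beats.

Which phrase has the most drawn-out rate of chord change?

Phrase D

A: 5 beats/bar ÷ 1 beat/chord = 5 chords/bar.
B: 3 beats/bar ÷ 1.5 beats/chord = 2 chords/bar.
C: 5 beats/bar ÷ 1.5 beats/chord = 10/3 chords/bar.
D: 4 beats/bar ÷ 3 beats/chord = 4/3 chords/bar.
E: 3 beats/bar ÷ 2 beats/chord = 1.5 chords/bar.
Slowest is D at 4/3 chords/bar.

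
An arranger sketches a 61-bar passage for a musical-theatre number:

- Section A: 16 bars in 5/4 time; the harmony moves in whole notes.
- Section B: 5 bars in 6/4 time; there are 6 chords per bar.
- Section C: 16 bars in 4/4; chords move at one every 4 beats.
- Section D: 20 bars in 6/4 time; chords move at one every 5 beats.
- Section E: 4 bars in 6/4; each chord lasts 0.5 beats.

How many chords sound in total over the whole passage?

A has 80 beats and chords last 4 each, so 20 chords.
B has 30 beats and chords last 1 each, so 30 chords.
C has 64 beats and chords last 4 each, so 16 chords.
D has 120 beats and chords last 5 each, so 24 chords.
E has 24 beats and chords last 0.5 each, so 48 chords.
Total: 20 + 30 + 16 + 24 + 48 = 138.

138 chords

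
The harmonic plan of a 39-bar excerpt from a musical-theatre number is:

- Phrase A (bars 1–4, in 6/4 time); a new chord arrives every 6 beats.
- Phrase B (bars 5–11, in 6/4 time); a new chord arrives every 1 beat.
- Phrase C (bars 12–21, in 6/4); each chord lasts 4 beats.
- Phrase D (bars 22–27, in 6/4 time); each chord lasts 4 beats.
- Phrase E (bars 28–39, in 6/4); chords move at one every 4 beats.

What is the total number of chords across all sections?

A: 4·6 = 24 beats, 24/6 = 4 chords.
B: 7·6 = 42 beats, 42/1 = 42 chords.
C: 10·6 = 60 beats, 60/4 = 15 chords.
D: 6·6 = 36 beats, 36/4 = 9 chords.
E: 12·6 = 72 beats, 72/4 = 18 chords.
Total: 4 + 42 + 15 + 9 + 18 = 88.

88 chords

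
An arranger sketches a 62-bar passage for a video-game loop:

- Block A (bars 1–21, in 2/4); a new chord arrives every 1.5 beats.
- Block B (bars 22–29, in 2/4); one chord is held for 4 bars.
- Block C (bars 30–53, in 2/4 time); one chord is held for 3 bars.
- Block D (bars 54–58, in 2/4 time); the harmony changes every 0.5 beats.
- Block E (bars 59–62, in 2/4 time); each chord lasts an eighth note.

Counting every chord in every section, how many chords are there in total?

A: 21·2 = 42 beats, 42/1.5 = 28 chords.
B: 8·2 = 16 beats, 16/8 = 2 chords.
C: 24·2 = 48 beats, 48/6 = 8 chords.
D: 5·2 = 10 beats, 10/0.5 = 20 chords.
E: 4·2 = 8 beats, 8/0.5 = 16 chords.
Total: 28 + 2 + 8 + 20 + 16 = 74.

74 chords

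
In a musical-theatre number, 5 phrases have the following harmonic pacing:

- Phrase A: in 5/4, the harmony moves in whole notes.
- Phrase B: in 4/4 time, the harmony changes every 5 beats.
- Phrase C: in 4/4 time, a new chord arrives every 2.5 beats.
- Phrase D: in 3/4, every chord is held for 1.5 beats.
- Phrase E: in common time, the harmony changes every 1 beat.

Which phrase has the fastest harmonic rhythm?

Phrase E

A: each chord is 4 beats in 5/4, so 1.25 per bar.
B: each chord is 5 beats in 4/4, so 0.8 per bar.
C: each chord is 2.5 beats in 4/4, so 1.6 per bar.
D: each chord is 1.5 beats in 3/4, so 2 per bar.
E: each chord is 1 beat in 4/4, so 4 per bar.
Fastest is E at 4 chords/bar.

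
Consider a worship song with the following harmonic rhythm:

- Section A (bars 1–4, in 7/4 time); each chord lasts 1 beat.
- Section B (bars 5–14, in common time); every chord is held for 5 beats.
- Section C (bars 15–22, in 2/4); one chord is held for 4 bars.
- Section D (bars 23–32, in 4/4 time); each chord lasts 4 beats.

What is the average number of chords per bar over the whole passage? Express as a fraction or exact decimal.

A: 4 bars of 7 beats is 28 beats; at 1 beat each that's 28 chords.
B: 10 bars of 4 beats is 40 beats; at 5 beats each that's 8 chords.
C: 8 bars of 2 beats is 16 beats; at 8 beats each that's 2 chords.
D: 10 bars of 4 beats is 40 beats; at 4 beats each that's 10 chords.
Overall: 48 chords over 32 bars → 48/32 = 1.5 chords per bar.

1.5 chords per bar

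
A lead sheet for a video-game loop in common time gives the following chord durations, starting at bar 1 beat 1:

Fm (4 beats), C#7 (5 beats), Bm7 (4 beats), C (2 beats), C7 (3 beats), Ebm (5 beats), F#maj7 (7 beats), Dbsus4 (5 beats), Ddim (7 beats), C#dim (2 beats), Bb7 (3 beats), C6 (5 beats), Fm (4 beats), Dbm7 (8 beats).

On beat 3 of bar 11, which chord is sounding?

C#dim

Beat 3 of bar 11 is beat (11−1)×4 + 3 = 43 overall.
Running totals: Fm ends at 4, C#7 ends at 9, Bm7 ends at 13, C ends at 15, C7 ends at 18, Ebm ends at 23, F#maj7 ends at 30, Dbsus4 ends at 35, Ddim ends at 42, C#dim ends at 44.
Beat 43 falls within C#dim.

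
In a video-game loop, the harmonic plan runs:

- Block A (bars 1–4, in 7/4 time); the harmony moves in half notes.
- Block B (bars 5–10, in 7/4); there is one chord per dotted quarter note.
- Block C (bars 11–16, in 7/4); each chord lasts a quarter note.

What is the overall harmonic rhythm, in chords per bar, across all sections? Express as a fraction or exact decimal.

5.25 chords per bar

A: 4 × 7 = 28 beats ÷ 2 = 14 chords.
B: 6 × 7 = 42 beats ÷ 1.5 = 28 chords.
C: 6 × 7 = 42 beats ÷ 1 = 42 chords.
Overall: 84 chords over 16 bars → 84/16 = 5.25 chords per bar.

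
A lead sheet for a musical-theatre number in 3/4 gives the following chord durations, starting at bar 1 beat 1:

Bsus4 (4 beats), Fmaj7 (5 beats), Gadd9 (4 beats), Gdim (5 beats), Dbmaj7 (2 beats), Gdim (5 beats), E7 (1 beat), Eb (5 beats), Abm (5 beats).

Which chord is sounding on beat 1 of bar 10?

Eb

Beat 1 of bar 10 is beat (10−1)×3 + 1 = 28 overall.
Running totals: Bsus4 ends at 4, Fmaj7 ends at 9, Gadd9 ends at 13, Gdim ends at 18, Dbmaj7 ends at 20, Gdim ends at 25, E7 ends at 26, Eb ends at 31.
Beat 28 falls within Eb.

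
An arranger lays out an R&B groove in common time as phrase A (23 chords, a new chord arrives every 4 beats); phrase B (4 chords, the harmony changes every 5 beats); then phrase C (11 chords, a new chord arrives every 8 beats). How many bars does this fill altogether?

A: 23 × 4 = 92 beats = 23 bars.
B: 4 × 5 = 20 beats = 5 bars.
C: 11 × 8 = 88 beats = 22 bars.
Total: 23 + 5 + 22 = 50 bars.

50 bars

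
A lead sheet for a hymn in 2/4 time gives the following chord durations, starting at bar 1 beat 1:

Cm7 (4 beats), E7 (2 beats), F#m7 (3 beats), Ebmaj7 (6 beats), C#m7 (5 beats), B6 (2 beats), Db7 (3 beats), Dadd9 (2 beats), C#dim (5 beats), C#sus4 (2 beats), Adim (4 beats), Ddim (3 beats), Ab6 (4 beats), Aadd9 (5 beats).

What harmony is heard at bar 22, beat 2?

Beat 2 of bar 22 is beat (22−1)×2 + 2 = 44 overall.
Running totals: Cm7 ends at 4, E7 ends at 6, F#m7 ends at 9, Ebmaj7 ends at 15, C#m7 ends at 20, B6 ends at 22, Db7 ends at 25, Dadd9 ends at 27, C#dim ends at 32, C#sus4 ends at 34, Adim ends at 38, Ddim ends at 41, Ab6 ends at 45.
Beat 44 falls within Ab6.

Ab6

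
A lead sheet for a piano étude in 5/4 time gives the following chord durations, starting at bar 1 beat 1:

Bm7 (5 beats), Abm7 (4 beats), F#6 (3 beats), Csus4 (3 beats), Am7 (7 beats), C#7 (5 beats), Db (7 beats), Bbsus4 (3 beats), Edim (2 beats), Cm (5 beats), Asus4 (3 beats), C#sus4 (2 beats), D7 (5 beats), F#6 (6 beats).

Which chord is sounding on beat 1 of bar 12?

Beat 1 of bar 12 is beat (12−1)×5 + 1 = 56 overall.
Running totals: Bm7 ends at 5, Abm7 ends at 9, F#6 ends at 12, Csus4 ends at 15, Am7 ends at 22, C#7 ends at 27, Db ends at 34, Bbsus4 ends at 37, Edim ends at 39, Cm ends at 44, Asus4 ends at 47, C#sus4 ends at 49, D7 ends at 54, F#6 ends at 60.
Beat 56 falls within F#6.

F#6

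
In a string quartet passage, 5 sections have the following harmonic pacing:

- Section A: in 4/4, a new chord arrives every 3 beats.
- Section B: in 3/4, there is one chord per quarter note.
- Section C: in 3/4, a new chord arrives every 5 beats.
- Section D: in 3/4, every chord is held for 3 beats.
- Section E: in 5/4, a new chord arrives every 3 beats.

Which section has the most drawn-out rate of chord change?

A: each chord is 3 beats in 4/4, so 4/3 per bar.
B: each chord is 1 beat in 3/4, so 3 per bar.
C: each chord is 5 beats in 3/4, so 0.6 per bar.
D: each chord is 3 beats in 3/4, so 1 per bar.
E: each chord is 3 beats in 5/4, so 5/3 per bar.
Slowest is C at 0.6 chords/bar.

Section C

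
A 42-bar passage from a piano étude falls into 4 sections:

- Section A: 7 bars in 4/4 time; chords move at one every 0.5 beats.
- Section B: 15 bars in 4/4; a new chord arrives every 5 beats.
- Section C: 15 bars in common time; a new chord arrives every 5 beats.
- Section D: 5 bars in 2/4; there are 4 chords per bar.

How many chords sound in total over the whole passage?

A: 7·4 = 28 beats, 28/0.5 = 56 chords.
B: 15·4 = 60 beats, 60/5 = 12 chords.
C: 15·4 = 60 beats, 60/5 = 12 chords.
D: 5·2 = 10 beats, 10/0.5 = 20 chords.
Total: 56 + 12 + 12 + 20 = 100.

100 chords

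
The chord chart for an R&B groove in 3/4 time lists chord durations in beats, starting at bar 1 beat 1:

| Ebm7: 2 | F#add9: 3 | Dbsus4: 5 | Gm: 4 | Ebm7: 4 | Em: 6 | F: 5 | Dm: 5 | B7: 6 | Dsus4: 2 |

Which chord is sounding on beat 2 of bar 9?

F

Beat 2 of bar 9 is beat (9−1)×3 + 2 = 26 overall.
Running totals: Ebm7 ends at 2, F#add9 ends at 5, Dbsus4 ends at 10, Gm ends at 14, Ebm7 ends at 18, Em ends at 24, F ends at 29.
Beat 26 falls within F.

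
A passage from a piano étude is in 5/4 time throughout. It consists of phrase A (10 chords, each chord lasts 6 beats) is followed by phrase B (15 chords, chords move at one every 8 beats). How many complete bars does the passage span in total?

A: 10 × 6 = 60 beats = 12 bars.
B: 15 × 8 = 120 beats = 24 bars.
Total: 12 + 24 = 36 bars.

36 bars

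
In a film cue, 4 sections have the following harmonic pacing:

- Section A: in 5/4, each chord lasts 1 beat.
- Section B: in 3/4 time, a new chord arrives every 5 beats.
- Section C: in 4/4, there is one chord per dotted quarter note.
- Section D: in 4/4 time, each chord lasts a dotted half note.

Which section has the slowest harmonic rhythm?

A: 5 beats/bar ÷ 1 beat/chord = 5 chords/bar.
B: 3 beats/bar ÷ 5 beats/chord = 0.6 chords/bar.
C: 4 beats/bar ÷ 1.5 beats/chord = 8/3 chords/bar.
D: 4 beats/bar ÷ 3 beats/chord = 4/3 chords/bar.
Slowest is B at 0.6 chords/bar.

Section B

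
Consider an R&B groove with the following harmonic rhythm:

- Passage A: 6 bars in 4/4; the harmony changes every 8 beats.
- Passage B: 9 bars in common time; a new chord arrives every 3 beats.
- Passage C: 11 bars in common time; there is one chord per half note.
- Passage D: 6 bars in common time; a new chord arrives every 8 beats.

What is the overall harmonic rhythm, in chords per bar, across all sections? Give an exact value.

A: 6 × 4 = 24 beats ÷ 8 = 3 chords.
B: 9 × 4 = 36 beats ÷ 3 = 12 chords.
C: 11 × 4 = 44 beats ÷ 2 = 22 chords.
D: 6 × 4 = 24 beats ÷ 8 = 3 chords.
Overall: 40 chords over 32 bars → 40/32 = 1.25 chords per bar.

1.25 chords per bar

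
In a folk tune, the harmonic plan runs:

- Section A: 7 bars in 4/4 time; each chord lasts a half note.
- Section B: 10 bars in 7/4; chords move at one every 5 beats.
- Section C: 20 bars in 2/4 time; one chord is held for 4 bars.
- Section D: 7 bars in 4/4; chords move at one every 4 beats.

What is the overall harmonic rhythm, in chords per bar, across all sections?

10/11 chords per bar

A: 7 × 4 = 28 beats ÷ 2 = 14 chords.
B: 10 × 7 = 70 beats ÷ 5 = 14 chords.
C: 20 × 2 = 40 beats ÷ 8 = 5 chords.
D: 7 × 4 = 28 beats ÷ 4 = 7 chords.
Overall: 40 chords over 44 bars → 40/44 = 10/11 chords per bar.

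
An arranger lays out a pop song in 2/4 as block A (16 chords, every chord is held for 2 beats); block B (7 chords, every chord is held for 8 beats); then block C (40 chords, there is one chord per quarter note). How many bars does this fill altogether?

64 bars

A: 16 × 2 = 32 beats = 16 bars.
B: 7 × 8 = 56 beats = 28 bars.
C: 40 × 1 = 40 beats = 20 bars.
Total: 16 + 28 + 20 = 64 bars.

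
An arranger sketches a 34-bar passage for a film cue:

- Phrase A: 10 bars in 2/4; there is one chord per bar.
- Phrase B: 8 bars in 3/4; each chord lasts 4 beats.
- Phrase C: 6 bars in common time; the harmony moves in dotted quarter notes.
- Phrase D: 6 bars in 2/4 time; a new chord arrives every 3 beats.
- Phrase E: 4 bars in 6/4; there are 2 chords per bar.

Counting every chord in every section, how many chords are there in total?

44 chords

A: 10 bars × 2 beats = 20 beats; 2 beats/chord → 10 chords.
B: 8 bars × 3 beats = 24 beats; 4 beats/chord → 6 chords.
C: 6 bars × 4 beats = 24 beats; 1.5 beats/chord → 16 chords.
D: 6 bars × 2 beats = 12 beats; 3 beats/chord → 4 chords.
E: 4 bars × 6 beats = 24 beats; 3 beats/chord → 8 chords.
Total: 10 + 6 + 16 + 4 + 8 = 44.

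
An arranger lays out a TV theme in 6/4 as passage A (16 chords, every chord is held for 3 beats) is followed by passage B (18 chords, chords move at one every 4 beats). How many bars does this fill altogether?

A: 16 × 3 = 48 beats = 8 bars.
B: 18 × 4 = 72 beats = 12 bars.
Total: 8 + 12 = 20 bars.

20 bars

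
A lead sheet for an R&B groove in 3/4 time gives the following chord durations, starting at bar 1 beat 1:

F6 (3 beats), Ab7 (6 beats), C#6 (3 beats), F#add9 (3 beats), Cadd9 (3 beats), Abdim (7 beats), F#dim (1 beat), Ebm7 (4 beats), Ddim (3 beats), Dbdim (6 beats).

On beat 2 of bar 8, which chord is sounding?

Abdim

Beat 2 of bar 8 is beat (8−1)×3 + 2 = 23 overall.
Running totals: F6 ends at 3, Ab7 ends at 9, C#6 ends at 12, F#add9 ends at 15, Cadd9 ends at 18, Abdim ends at 25.
Beat 23 falls within Abdim.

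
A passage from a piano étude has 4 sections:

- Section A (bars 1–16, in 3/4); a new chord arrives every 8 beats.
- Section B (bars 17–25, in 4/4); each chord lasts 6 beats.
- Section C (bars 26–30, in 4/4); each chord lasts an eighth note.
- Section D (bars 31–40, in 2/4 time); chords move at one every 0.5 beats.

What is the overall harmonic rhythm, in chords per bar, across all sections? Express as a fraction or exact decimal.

A: 16 bars of 3 beats is 48 beats; at 8 beats each that's 6 chords.
B: 9 bars of 4 beats is 36 beats; at 6 beats each that's 6 chords.
C: 5 bars of 4 beats is 20 beats; at 0.5 beats each that's 40 chords.
D: 10 bars of 2 beats is 20 beats; at 0.5 beats each that's 40 chords.
Overall: 92 chords over 40 bars → 92/40 = 2.3 chords per bar.

2.3 chords per bar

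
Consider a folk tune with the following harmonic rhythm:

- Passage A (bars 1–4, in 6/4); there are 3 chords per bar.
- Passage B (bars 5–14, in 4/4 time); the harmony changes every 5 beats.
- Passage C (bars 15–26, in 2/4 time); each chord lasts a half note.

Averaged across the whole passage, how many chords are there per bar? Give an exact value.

A: 4 × 6 = 24 beats ÷ 2 = 12 chords.
B: 10 × 4 = 40 beats ÷ 5 = 8 chords.
C: 12 × 2 = 24 beats ÷ 2 = 12 chords.
Overall: 32 chords over 26 bars → 32/26 = 16/13 chords per bar.

16/13 chords per bar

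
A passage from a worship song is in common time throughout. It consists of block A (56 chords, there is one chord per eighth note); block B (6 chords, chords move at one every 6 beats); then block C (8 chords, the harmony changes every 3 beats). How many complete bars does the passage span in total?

A: 56 × 0.5 = 28 beats = 7 bars.
B: 6 × 6 = 36 beats = 9 bars.
C: 8 × 3 = 24 beats = 6 bars.
Total: 7 + 9 + 6 = 22 bars.

22 bars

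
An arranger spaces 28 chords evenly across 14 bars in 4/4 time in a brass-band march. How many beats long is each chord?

2 beats

14 bars × 4 beats/bar = 56 beats total.
56 beats ÷ 28 chords = 2 beats per chord.
(That is a half note.)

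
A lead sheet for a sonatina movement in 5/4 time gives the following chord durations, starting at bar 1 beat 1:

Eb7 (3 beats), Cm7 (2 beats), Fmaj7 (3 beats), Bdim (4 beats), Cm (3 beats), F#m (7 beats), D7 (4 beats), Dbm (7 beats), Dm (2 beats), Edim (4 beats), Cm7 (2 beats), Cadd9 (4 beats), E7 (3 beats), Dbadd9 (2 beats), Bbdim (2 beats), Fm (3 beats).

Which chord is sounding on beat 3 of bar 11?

Beat 3 of bar 11 is beat (11−1)×5 + 3 = 53 overall.
Running totals: Eb7 ends at 3, Cm7 ends at 5, Fmaj7 ends at 8, Bdim ends at 12, Cm ends at 15, F#m ends at 22, D7 ends at 26, Dbm ends at 33, Dm ends at 35, Edim ends at 39, Cm7 ends at 41, Cadd9 ends at 45, E7 ends at 48, Dbadd9 ends at 50, Bbdim ends at 52, Fm ends at 55.
Beat 53 falls within Fm.

Fm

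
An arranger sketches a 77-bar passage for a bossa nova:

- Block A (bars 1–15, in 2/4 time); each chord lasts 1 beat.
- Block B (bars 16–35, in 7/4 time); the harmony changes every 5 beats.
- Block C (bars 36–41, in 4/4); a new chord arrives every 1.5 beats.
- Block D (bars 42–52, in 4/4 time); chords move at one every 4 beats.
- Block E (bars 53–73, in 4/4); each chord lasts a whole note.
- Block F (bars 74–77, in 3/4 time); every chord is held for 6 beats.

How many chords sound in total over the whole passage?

108 chords

A: 15·2 = 30 beats, 30/1 = 30 chords.
B: 20·7 = 140 beats, 140/5 = 28 chords.
C: 6·4 = 24 beats, 24/1.5 = 16 chords.
D: 11·4 = 44 beats, 44/4 = 11 chords.
E: 21·4 = 84 beats, 84/4 = 21 chords.
F: 4·3 = 12 beats, 12/6 = 2 chords.
Total: 30 + 28 + 16 + 11 + 21 + 2 = 108.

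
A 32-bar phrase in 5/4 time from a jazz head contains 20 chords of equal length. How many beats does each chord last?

8 beats

32 bars × 5 beats/bar = 160 beats total.
160 beats ÷ 20 chords = 8 beats per chord.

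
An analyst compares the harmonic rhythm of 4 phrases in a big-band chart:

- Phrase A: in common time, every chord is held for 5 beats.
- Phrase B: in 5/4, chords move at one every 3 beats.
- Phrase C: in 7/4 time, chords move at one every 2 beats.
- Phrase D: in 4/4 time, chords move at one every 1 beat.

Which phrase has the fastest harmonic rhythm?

A: 4/5 = 0.8 chords/bar.
B: 5/3 = 5/3 chords/bar.
C: 7/2 = 3.5 chords/bar.
D: 4/1 = 4 chords/bar.
Fastest is D at 4 chords/bar.

Phrase D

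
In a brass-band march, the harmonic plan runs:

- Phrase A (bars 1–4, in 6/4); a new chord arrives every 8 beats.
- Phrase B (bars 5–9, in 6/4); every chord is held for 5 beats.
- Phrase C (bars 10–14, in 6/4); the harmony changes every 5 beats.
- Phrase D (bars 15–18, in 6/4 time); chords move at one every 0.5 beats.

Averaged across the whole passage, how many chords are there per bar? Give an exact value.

A: 4 × 6 = 24 beats ÷ 8 = 3 chords.
B: 5 × 6 = 30 beats ÷ 5 = 6 chords.
C: 5 × 6 = 30 beats ÷ 5 = 6 chords.
D: 4 × 6 = 24 beats ÷ 0.5 = 48 chords.
Overall: 63 chords over 18 bars → 63/18 = 3.5 chords per bar.

3.5 chords per bar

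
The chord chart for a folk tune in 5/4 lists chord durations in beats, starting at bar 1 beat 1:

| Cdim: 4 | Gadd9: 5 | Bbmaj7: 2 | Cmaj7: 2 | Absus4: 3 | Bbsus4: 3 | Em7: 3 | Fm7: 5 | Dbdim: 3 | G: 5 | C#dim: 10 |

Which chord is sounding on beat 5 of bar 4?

Beat 5 of bar 4 is beat (4−1)×5 + 5 = 20 overall.
Running totals: Cdim ends at 4, Gadd9 ends at 9, Bbmaj7 ends at 11, Cmaj7 ends at 13, Absus4 ends at 16, Bbsus4 ends at 19, Em7 ends at 22.
Beat 20 falls within Em7.

Em7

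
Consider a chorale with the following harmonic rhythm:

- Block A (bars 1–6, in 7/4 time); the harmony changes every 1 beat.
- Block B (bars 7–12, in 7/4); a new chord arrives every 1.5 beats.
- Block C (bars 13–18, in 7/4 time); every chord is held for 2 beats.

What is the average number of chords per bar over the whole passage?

A: 6 bars of 7 beats is 42 beats; at 1 beat each that's 42 chords.
B: 6 bars of 7 beats is 42 beats; at 1.5 beats each that's 28 chords.
C: 6 bars of 7 beats is 42 beats; at 2 beats each that's 21 chords.
Overall: 91 chords over 18 bars → 91/18 = 91/18 chords per bar.

91/18 chords per bar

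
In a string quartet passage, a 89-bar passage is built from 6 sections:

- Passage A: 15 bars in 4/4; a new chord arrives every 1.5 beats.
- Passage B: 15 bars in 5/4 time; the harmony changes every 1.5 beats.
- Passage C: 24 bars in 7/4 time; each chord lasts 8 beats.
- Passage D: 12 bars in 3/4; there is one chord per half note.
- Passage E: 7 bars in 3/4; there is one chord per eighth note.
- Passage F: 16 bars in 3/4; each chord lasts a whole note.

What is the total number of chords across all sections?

183 chords

A: 15·4 = 60 beats, 60/1.5 = 40 chords.
B: 15·5 = 75 beats, 75/1.5 = 50 chords.
C: 24·7 = 168 beats, 168/8 = 21 chords.
D: 12·3 = 36 beats, 36/2 = 18 chords.
E: 7·3 = 21 beats, 21/0.5 = 42 chords.
F: 16·3 = 48 beats, 48/4 = 12 chords.
Total: 40 + 50 + 21 + 18 + 42 + 12 = 183.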